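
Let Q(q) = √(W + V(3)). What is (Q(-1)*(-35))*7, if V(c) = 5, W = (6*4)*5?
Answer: -1225*√5 ≈ -2739.2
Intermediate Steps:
W = 120 (W = 24*5 = 120)
Q(q) = 5*√5 (Q(q) = √(120 + 5) = √125 = 5*√5)
(Q(-1)*(-35))*7 = ((5*√5)*(-35))*7 = -175*√5*7 = -1225*√5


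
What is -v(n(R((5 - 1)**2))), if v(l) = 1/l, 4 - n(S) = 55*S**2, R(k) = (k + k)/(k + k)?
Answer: 1/51 ≈ 0.019608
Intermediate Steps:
R(k) = 1 (R(k) = (2*k)/((2*k)) = (2*k)*(1/(2*k)) = 1)
n(S) = 4 - 55*S**2
-v(n(R((5 - 1)**2))) = -1/(4 - 55*1**2) = -1/(4 - 55*1) = -1/(4 - 55) = -1/(-51) = -1*(-1/51) = 1/51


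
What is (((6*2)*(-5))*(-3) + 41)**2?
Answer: 48841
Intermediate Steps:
(((6*2)*(-5))*(-3) + 41)**2 = ((12*(-5))*(-3) + 41)**2 = (-60*(-3) + 41)**2 = (180 + 41)**2 = 221**2 = 48841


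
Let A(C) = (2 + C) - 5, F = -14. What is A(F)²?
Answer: 289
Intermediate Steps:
A(C) = -3 + C
A(F)² = (-3 - 14)² = (-17)² = 289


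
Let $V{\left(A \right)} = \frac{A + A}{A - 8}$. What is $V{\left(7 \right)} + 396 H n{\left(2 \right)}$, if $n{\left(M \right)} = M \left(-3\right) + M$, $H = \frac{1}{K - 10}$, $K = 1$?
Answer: $162$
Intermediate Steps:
$H = - \frac{1}{9}$ ($H = \frac{1}{1 - 10} = \frac{1}{-9} = - \frac{1}{9} \approx -0.11111$)
$V{\left(A \right)} = \frac{2 A}{-8 + A}$
$n{\left(M \right)} = - 2 M$ ($n{\left(M \right)} = - 3 M + M = - 2 M$)
$V{\left(7 \right)} + 396 H n{\left(2 \right)} = 2 \cdot 7 \frac{1}{-8 + 7} + 396 \left(- \frac{\left(-2\right) 2}{9}\right) = 2 \cdot 7 \frac{1}{-1} + 396 \left(\left(- \frac{1}{9}\right) \left(-4\right)\right) = 2 \cdot 7 \left(-1\right) + 396 \cdot \frac{4}{9} = -14 + 176 = 162$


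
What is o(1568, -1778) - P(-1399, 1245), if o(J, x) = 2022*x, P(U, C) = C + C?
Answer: -3597606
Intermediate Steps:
P(U, C) = 2*C
o(1568, -1778) - P(-1399, 1245) = 2022*(-1778) - 2*1245 = -3595116 - 1*2490 = -3595116 - 2490 = -3597606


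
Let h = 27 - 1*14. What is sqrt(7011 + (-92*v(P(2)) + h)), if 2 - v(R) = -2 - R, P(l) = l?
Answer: 2*sqrt(1618) ≈ 80.449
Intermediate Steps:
v(R) = 4 + R (v(R) = 2 - (-2 - R) = 2 + (2 + R) = 4 + R)
h = 13 (h = 27 - 14 = 13)
sqrt(7011 + (-92*v(P(2)) + h)) = sqrt(7011 + (-92*(4 + 2) + 13)) = sqrt(7011 + (-92*6 + 13)) = sqrt(7011 + (-552 + 13)) = sqrt(7011 - 539) = sqrt(6472) = 2*sqrt(1618)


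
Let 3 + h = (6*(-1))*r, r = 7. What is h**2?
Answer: 2025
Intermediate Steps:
h = -45 (h = -3 + (6*(-1))*7 = -3 - 6*7 = -3 - 42 = -45)
h**2 = (-45)**2 = 2025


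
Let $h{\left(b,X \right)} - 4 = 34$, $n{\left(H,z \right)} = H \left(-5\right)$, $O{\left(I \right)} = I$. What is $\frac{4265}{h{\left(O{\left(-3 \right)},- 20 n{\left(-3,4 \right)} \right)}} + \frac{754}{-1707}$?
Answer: $\frac{7251703}{64866} \approx 111.8$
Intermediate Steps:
$n{\left(H,z \right)} = - 5 H$
$h{\left(b,X \right)} = 38$ ($h{\left(b,X \right)} = 4 + 34 = 38$)
$\frac{4265}{h{\left(O{\left(-3 \right)},- 20 n{\left(-3,4 \right)} \right)}} + \frac{754}{-1707} = \frac{4265}{38} + \frac{754}{-1707} = 4265 \cdot \frac{1}{38} + 754 \left(- \frac{1}{1707}\right) = \frac{4265}{38} - \frac{754}{1707} = \frac{7251703}{64866}$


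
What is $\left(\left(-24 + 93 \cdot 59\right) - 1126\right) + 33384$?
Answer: $37721$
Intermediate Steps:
$\left(\left(-24 + 93 \cdot 59\right) - 1126\right) + 33384 = \left(\left(-24 + 5487\right) - 1126\right) + 33384 = \left(5463 - 1126\right) + 33384 = 4337 + 33384 = 37721$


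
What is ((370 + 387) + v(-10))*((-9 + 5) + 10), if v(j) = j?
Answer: 4482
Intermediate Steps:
((370 + 387) + v(-10))*((-9 + 5) + 10) = ((370 + 387) - 10)*((-9 + 5) + 10) = (757 - 10)*(-4 + 10) = 747*6 = 4482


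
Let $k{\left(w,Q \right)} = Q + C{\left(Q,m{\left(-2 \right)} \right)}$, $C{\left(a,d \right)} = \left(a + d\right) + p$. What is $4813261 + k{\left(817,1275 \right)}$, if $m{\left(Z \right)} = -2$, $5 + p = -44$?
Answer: $4815760$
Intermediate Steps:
$p = -49$ ($p = -5 - 44 = -49$)
$C{\left(a,d \right)} = -49 + a + d$ ($C{\left(a,d \right)} = \left(a + d\right) - 49 = -49 + a + d$)
$k{\left(w,Q \right)} = -51 + 2 Q$ ($k{\left(w,Q \right)} = Q - \left(51 - Q\right) = Q + \left(-51 + Q\right) = -51 + 2 Q$)
$4813261 + k{\left(817,1275 \right)} = 4813261 + \left(-51 + 2 \cdot 1275\right) = 4813261 + \left(-51 + 2550\right) = 4813261 + 2499 = 4815760$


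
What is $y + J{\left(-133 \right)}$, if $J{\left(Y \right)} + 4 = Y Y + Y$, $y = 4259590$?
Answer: $4277142$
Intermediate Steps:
$J{\left(Y \right)} = -4 + Y + Y^{2}$ ($J{\left(Y \right)} = -4 + \left(Y Y + Y\right) = -4 + \left(Y^{2} + Y\right) = -4 + \left(Y + Y^{2}\right) = -4 + Y + Y^{2}$)
$y + J{\left(-133 \right)} = 4259590 - \left(137 - 17689\right) = 4259590 - -17552 = 4259590 + 17552 = 4277142$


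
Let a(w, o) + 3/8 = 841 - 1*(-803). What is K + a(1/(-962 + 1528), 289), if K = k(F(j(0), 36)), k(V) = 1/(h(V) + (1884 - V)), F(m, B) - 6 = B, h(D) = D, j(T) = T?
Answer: 6193181/3768 ≈ 1643.6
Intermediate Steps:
F(m, B) = 6 + B
a(w, o) = 13149/8 (a(w, o) = -3/8 + (841 - 1*(-803)) = -3/8 + (841 + 803) = -3/8 + 1644 = 13149/8)
k(V) = 1/1884 (k(V) = 1/(V + (1884 - V)) = 1/1884)
K = 1/1884 ≈ 0.00053079
K + a(1/(-962 + 1528), 289) = 1/1884 + 13149/8 = 6193181/3768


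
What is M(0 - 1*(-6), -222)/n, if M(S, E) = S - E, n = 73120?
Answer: 57/18280 ≈ 0.0031182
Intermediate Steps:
M(0 - 1*(-6), -222)/n = ((0 - 1*(-6)) - 1*(-222))/73120 = ((0 + 6) + 222)*(1/73120) = (6 + 222)*(1/73120) = 228*(1/73120) = 57/18280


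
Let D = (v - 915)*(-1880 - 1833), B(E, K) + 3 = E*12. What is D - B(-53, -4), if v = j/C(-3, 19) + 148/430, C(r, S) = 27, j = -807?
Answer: 6787464287/1935 ≈ 3.5077e+6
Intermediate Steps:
v = -57169/1935 (v = -807/27 + 148/430 = -807*1/27 + 148*(1/430) = -269/9 + 74/215 = -57169/1935 ≈ -29.545)
B(E, K) = -3 + 12*E (B(E, K) = -3 + E*12 = -3 + 12*E)
D = 6786227822/1935 (D = (-57169/1935 - 915)*(-1880 - 1833) = -1827694/1935*(-3713) = 6786227822/1935 ≈ 3.5071e+6)
D - B(-53, -4) = 6786227822/1935 - (-3 + 12*(-53)) = 6786227822/1935 - (-3 - 636) = 6786227822/1935 - 1*(-639) = 6786227822/1935 + 639 = 6787464287/1935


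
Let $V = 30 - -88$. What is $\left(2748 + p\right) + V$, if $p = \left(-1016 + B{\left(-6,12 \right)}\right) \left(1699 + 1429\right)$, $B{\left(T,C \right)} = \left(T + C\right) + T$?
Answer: $-3175182$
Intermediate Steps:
$B{\left(T,C \right)} = C + 2 T$ ($B{\left(T,C \right)} = \left(C + T\right) + T = C + 2 T$)
$p = -3178048$ ($p = \left(-1016 + \left(12 + 2 \left(-6\right)\right)\right) \left(1699 + 1429\right) = \left(-1016 + \left(12 - 12\right)\right) 3128 = \left(-1016 + 0\right) 3128 = \left(-1016\right) 3128 = -3178048$)
$V = 118$ ($V = 30 + 88 = 118$)
$\left(2748 + p\right) + V = \left(2748 - 3178048\right) + 118 = -3175300 + 118 = -3175182$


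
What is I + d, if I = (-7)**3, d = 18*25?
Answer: 107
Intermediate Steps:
d = 450
I = -343
I + d = -343 + 450 = 107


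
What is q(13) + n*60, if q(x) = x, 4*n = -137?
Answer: -2042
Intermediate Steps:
n = -137/4 (n = (¼)*(-137) = -137/4 ≈ -34.250)
q(13) + n*60 = 13 - 137/4*60 = 13 - 2055 = -2042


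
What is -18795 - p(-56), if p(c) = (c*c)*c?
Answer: 156821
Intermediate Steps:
p(c) = c³ (p(c) = c²*c = c³)
-18795 - p(-56) = -18795 - 1*(-56)³ = -18795 - 1*(-175616) = -18795 + 175616 = 156821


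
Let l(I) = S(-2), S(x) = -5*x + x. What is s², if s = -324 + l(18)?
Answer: 99856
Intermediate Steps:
S(x) = -4*x
l(I) = 8 (l(I) = -4*(-2) = 8)
s = -316 (s = -324 + 8 = -316)
s² = (-316)² = 99856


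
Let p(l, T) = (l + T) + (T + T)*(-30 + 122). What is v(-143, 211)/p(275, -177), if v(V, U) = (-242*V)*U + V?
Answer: -7301723/32470 ≈ -224.88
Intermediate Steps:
p(l, T) = l + 185*T (p(l, T) = (T + l) + (2*T)*92 = (T + l) + 184*T = l + 185*T)
v(V, U) = V - 242*U*V (v(V, U) = -242*U*V + V = V - 242*U*V)
v(-143, 211)/p(275, -177) = (-143*(1 - 242*211))/(275 + 185*(-177)) = (-143*(1 - 51062))/(275 - 32745) = -143*(-51061)/(-32470) = 7301723*(-1/32470) = -7301723/32470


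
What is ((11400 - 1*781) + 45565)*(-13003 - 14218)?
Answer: -1529384664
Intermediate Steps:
((11400 - 1*781) + 45565)*(-13003 - 14218) = ((11400 - 781) + 45565)*(-27221) = (10619 + 45565)*(-27221) = 56184*(-27221) = -1529384664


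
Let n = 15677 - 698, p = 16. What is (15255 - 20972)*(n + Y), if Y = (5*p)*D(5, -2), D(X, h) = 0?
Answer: -85634943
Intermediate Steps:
n = 14979
Y = 0 (Y = (5*16)*0 = 80*0 = 0)
(15255 - 20972)*(n + Y) = (15255 - 20972)*(14979 + 0) = -5717*14979 = -85634943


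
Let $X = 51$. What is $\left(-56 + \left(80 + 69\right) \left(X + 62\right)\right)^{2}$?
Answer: $281601961$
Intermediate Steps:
$\left(-56 + \left(80 + 69\right) \left(X + 62\right)\right)^{2} = \left(-56 + \left(80 + 69\right) \left(51 + 62\right)\right)^{2} = \left(-56 + 149 \cdot 113\right)^{2} = \left(-56 + 16837\right)^{2} = 16781^{2} = 281601961$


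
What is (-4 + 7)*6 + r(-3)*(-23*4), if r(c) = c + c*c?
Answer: -534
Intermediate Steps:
r(c) = c + c**2
(-4 + 7)*6 + r(-3)*(-23*4) = (-4 + 7)*6 + (-3*(1 - 3))*(-23*4) = 3*6 - 3*(-2)*(-92) = 18 + 6*(-92) = 18 - 552 = -534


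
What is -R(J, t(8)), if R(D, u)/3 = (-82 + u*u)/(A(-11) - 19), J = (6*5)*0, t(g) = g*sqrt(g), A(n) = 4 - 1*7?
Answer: 645/11 ≈ 58.636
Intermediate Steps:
A(n) = -3 (A(n) = 4 - 7 = -3)
t(g) = g**(3/2)
J = 0 (J = 30*0 = 0)
R(D, u) = 123/11 - 3*u**2/22 (R(D, u) = 3*((-82 + u*u)/(-3 - 19)) = 3*((-82 + u**2)/(-22)) = 3*((-82 + u**2)*(-1/22)) = 3*(41/11 - u**2/22) = 123/11 - 3*u**2/22)
-R(J, t(8)) = -(123/11 - 3*(8**(3/2))**2/22) = -(123/11 - 3*(16*sqrt(2))**2/22) = -(123/11 - 3/22*512) = -(123/11 - 768/11) = -1*(-645/11) = 645/11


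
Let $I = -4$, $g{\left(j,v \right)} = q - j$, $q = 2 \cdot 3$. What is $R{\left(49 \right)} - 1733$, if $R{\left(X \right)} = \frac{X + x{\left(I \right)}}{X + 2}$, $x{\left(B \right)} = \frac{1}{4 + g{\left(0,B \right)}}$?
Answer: $- \frac{883339}{510} \approx -1732.0$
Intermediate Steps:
$q = 6$
$g{\left(j,v \right)} = 6 - j$
$x{\left(B \right)} = \frac{1}{10}$ ($x{\left(B \right)} = \frac{1}{4 + \left(6 - 0\right)} = \frac{1}{4 + \left(6 + 0\right)} = \frac{1}{4 + 6} = \frac{1}{10}$)
$R{\left(X \right)} = \frac{\frac{1}{10} + X}{2 + X}$ ($R{\left(X \right)} = \frac{X + \frac{1}{10}}{X + 2} = \frac{\frac{1}{10} + X}{2 + X}$)
$R{\left(49 \right)} - 1733 = \frac{\frac{1}{10} + 49}{2 + 49} - 1733 = \frac{1}{51} \cdot \frac{491}{10} - 1733 = \frac{491}{510} - 1733 = - \frac{883339}{510}$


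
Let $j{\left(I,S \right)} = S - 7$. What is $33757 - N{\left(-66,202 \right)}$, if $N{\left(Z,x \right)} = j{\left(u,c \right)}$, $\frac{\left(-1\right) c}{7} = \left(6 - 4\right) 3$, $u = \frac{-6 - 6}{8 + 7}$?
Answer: $33806$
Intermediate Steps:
$u = - \frac{4}{5}$ ($u = - \frac{12}{15} = \left(-12\right) \frac{1}{15} = - \frac{4}{5} \approx -0.8$)
$c = -42$ ($c = - 7 \left(6 - 4\right) 3 = - 7 \cdot 2 \cdot 3 = \left(-7\right) 6 = -42$)
$j{\left(I,S \right)} = -7 + S$
$N{\left(Z,x \right)} = -49$ ($N{\left(Z,x \right)} = -7 - 42 = -49$)
$33757 - N{\left(-66,202 \right)} = 33757 - -49 = 33757 + 49 = 33806$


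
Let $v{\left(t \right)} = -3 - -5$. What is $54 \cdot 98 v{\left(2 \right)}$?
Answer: $10584$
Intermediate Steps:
$v{\left(t \right)} = 2$ ($v{\left(t \right)} = -3 + 5 = 2$)
$54 \cdot 98 v{\left(2 \right)} = 54 \cdot 98 \cdot 2 = 5292 \cdot 2 = 10584$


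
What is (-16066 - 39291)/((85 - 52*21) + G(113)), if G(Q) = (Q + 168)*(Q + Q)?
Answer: -55357/62499 ≈ -0.88573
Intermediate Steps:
G(Q) = 2*Q*(168 + Q) (G(Q) = (168 + Q)*(2*Q) = 2*Q*(168 + Q))
(-16066 - 39291)/((85 - 52*21) + G(113)) = (-16066 - 39291)/((85 - 52*21) + 2*113*(168 + 113)) = -55357/((85 - 1092) + 2*113*281) = -55357/(-1007 + 63506) = -55357/62499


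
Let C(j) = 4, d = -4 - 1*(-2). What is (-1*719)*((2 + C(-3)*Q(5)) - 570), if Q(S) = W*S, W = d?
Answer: 437152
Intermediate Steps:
d = -2 (d = -4 + 2 = -2)
W = -2
Q(S) = -2*S
(-1*719)*((2 + C(-3)*Q(5)) - 570) = (-1*719)*((2 + 4*(-2*5)) - 570) = -719*((2 + 4*(-10)) - 570) = -719*((2 - 40) - 570) = -719*(-38 - 570) = -719*(-608) = 437152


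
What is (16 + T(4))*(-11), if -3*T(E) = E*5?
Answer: -308/3 ≈ -102.67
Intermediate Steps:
T(E) = -5*E/3 (T(E) = -E*5/3 = -5*E/3)
(16 + T(4))*(-11) = (16 - 5/3*4)*(-11) = (16 - 20/3)*(-11) = (28/3)*(-11) = -308/3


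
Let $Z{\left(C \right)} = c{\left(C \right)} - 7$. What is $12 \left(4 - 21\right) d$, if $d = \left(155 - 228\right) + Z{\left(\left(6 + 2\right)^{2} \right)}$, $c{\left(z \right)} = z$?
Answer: $3264$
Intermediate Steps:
$Z{\left(C \right)} = -7 + C$ ($Z{\left(C \right)} = C - 7 = -7 + C$)
$d = -16$ ($d = \left(155 - 228\right) - \left(7 - \left(6 + 2\right)^{2}\right) = \left(155 - 228\right) - \left(7 - 8^{2}\right) = -73 + \left(-7 + 64\right) = -73 + 57 = -16$)
$12 \left(4 - 21\right) d = 12 \left(4 - 21\right) \left(-16\right) = 12 \left(-17\right) \left(-16\right) = \left(-204\right) \left(-16\right) = 3264$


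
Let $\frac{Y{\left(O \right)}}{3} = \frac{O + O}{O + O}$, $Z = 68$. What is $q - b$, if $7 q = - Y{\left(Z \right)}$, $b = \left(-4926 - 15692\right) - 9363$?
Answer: $\frac{209864}{7} \approx 29981.0$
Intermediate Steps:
$Y{\left(O \right)} = 3$ ($Y{\left(O \right)} = 3 \frac{O + O}{O + O} = 3 \frac{2 O}{2 O} = 3 \cdot 2 O \frac{1}{2 O} = 3 \cdot 1 = 3$)
$b = -29981$ ($b = -20618 - 9363 = -29981$)
$q = - \frac{3}{7}$ ($q = \frac{\left(-1\right) 3}{7} = \frac{1}{7} \left(-3\right) = - \frac{3}{7} \approx -0.42857$)
$q - b = - \frac{3}{7} - -29981 = - \frac{3}{7} + 29981 = \frac{209864}{7}$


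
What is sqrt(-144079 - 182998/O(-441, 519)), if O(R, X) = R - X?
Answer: I*sqrt(2071992630)/120 ≈ 379.33*I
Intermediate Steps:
sqrt(-144079 - 182998/O(-441, 519)) = sqrt(-144079 - 182998/(-441 - 1*519)) = sqrt(-144079 - 182998/(-441 - 519)) = sqrt(-144079 - 182998/(-960)) = sqrt(-144079 - 182998*(-1/960)) = sqrt(-144079 + 91499/480) = sqrt(-69066421/480) = I*sqrt(2071992630)/120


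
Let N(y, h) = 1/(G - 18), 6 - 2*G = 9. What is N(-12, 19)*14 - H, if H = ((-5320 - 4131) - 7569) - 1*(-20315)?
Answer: -128533/39 ≈ -3295.7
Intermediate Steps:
G = -3/2 (G = 3 - ½*9 = 3 - 9/2 = -3/2 ≈ -1.5000)
N(y, h) = -2/39 (N(y, h) = 1/(-3/2 - 18) = 1/(-39/2) = -2/39)
H = 3295 (H = (-9451 - 7569) + 20315 = -17020 + 20315 = 3295)
N(-12, 19)*14 - H = -2/39*14 - 1*3295 = -28/39 - 3295 = -128533/39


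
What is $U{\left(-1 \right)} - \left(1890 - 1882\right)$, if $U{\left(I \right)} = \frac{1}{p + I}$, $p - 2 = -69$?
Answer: $- \frac{545}{68} \approx -8.0147$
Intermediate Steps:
$p = -67$ ($p = 2 - 69 = -67$)
$U{\left(I \right)} = \frac{1}{-67 + I}$
$U{\left(-1 \right)} - \left(1890 - 1882\right) = \frac{1}{-67 - 1} - \left(1890 - 1882\right) = \frac{1}{-68} - \left(1890 - 1882\right) = - \frac{1}{68} - 8 = - \frac{545}{68}$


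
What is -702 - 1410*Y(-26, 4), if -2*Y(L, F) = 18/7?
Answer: 7776/7 ≈ 1110.9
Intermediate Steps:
Y(L, F) = -9/7
-702 - 1410*Y(-26, 4) = -702 - 1410*(-9/7) = -702 + 12690/7 = 7776/7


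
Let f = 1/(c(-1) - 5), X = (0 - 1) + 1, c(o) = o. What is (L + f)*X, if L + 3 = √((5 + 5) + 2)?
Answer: 0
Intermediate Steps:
X = 0 (X = -1 + 1 = 0)
L = -3 + 2*√3 (L = -3 + √((5 + 5) + 2) = -3 + √(10 + 2) = -3 + √12 = -3 + 2*√3 ≈ 0.46410)
f = -⅙ (f = 1/(-1 - 5) = 1/(-6) = -⅙ ≈ -0.16667)
(L + f)*X = ((-3 + 2*√3) - ⅙)*0 = (-19/6 + 2*√3)*0 = 0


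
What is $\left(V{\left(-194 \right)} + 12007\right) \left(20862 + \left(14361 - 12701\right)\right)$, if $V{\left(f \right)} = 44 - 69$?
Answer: $269858604$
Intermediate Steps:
$V{\left(f \right)} = -25$
$\left(V{\left(-194 \right)} + 12007\right) \left(20862 + \left(14361 - 12701\right)\right) = \left(-25 + 12007\right) \left(20862 + \left(14361 - 12701\right)\right) = 11982 \left(20862 + \left(14361 - 12701\right)\right) = 11982 \left(20862 + 1660\right) = 11982 \cdot 22522 = 269858604$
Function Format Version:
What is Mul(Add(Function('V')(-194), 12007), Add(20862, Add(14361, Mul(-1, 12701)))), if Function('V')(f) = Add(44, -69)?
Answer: 269858604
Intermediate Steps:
Function('V')(f) = -25
Mul(Add(Function('V')(-194), 12007), Add(20862, Add(14361, Mul(-1, 12701)))) = Mul(Add(-25, 12007), Add(20862, Add(14361, Mul(-1, 12701)))) = Mul(11982, Add(20862, Add(14361, -12701))) = Mul(11982, Add(20862, 1660)) = Mul(11982, 22522) = 269858604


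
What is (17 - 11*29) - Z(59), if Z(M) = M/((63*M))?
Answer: -19027/63 ≈ -302.02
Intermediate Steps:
Z(M) = 1/63 (Z(M) = M*(1/(63*M)) = 1/63)
(17 - 11*29) - Z(59) = (17 - 11*29) - 1*1/63 = (17 - 319) - 1/63 = -302 - 1/63 = -19027/63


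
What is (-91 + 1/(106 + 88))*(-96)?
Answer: 847344/97 ≈ 8735.5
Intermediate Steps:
(-91 + 1/(106 + 88))*(-96) = (-91 + 1/194)*(-96) = -17653/194*(-96) = 847344/97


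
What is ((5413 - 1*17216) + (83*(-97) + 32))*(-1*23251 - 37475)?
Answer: 1203710772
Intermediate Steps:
((5413 - 1*17216) + (83*(-97) + 32))*(-1*23251 - 37475) = ((5413 - 17216) + (-8051 + 32))*(-23251 - 37475) = (-11803 - 8019)*(-60726) = -19822*(-60726) = 1203710772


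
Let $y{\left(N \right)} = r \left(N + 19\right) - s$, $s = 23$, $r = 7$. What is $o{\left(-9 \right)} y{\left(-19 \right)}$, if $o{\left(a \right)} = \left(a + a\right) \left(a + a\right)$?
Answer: $-7452$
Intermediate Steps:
$o{\left(a \right)} = 4 a^{2}$ ($o{\left(a \right)} = 2 a 2 a = 4 a^{2}$)
$y{\left(N \right)} = 110 + 7 N$ ($y{\left(N \right)} = 7 \left(N + 19\right) - 23 = 7 \left(19 + N\right) - 23 = \left(133 + 7 N\right) - 23 = 110 + 7 N$)
$o{\left(-9 \right)} y{\left(-19 \right)} = 4 \left(-9\right)^{2} \left(110 + 7 \left(-19\right)\right) = 4 \cdot 81 \left(110 - 133\right) = 324 \left(-23\right) = -7452$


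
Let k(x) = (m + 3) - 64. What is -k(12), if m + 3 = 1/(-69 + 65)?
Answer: 257/4 ≈ 64.250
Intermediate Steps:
m = -13/4 (m = -3 + 1/(-69 + 65) = -3 + 1/(-4) = -3 - 1/4 = -13/4 ≈ -3.2500)
k(x) = -257/4 (k(x) = (-13/4 + 3) - 64 = -1/4 - 64 = -257/4)
-k(12) = -1*(-257/4) = 257/4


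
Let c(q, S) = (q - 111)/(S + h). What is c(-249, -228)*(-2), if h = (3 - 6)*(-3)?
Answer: -240/73 ≈ -3.2877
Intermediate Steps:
h = 9 (h = -3*(-3) = 9)
c(q, S) = (-111 + q)/(9 + S) (c(q, S) = (q - 111)/(S + 9) = (-111 + q)/(9 + S))
c(-249, -228)*(-2) = ((-111 - 249)/(9 - 228))*(-2) = (-360/(-219))*(-2) = -1/219*(-360)*(-2) = (120/73)*(-2) = -240/73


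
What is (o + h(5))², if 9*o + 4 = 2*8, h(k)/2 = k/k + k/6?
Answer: 25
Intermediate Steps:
h(k) = 2 + k/3 (h(k) = 2*(k/k + k/6) = 2*(1 + k*(⅙)) = 2*(1 + k/6) = 2 + k/3)
o = 4/3 (o = -4/9 + (2*8)/9 = -4/9 + (⅑)*16 = -4/9 + 16/9 = 4/3 ≈ 1.3333)
(o + h(5))² = (4/3 + (2 + (⅓)*5))² = (4/3 + (2 + 5/3))² = (4/3 + 11/3)² = 5² = 25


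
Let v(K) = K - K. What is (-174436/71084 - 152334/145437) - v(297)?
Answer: -3016496549/861520309 ≈ -3.5014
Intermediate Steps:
v(K) = 0
(-174436/71084 - 152334/145437) - v(297) = (-174436/71084 - 152334/145437) - 1*0 = (-174436*1/71084 - 152334*1/145437) + 0 = (-43609/17771 - 50778/48479) + 0 = -3016496549/861520309 + 0 = -3016496549/861520309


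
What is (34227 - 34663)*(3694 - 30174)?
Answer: 11545280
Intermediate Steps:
(34227 - 34663)*(3694 - 30174) = -436*(-26480) = 11545280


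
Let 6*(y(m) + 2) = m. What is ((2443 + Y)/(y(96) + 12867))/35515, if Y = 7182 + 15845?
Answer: 5094/91493743 ≈ 5.5676e-5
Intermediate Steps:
Y = 23027
y(m) = -2 + m/6
((2443 + Y)/(y(96) + 12867))/35515 = ((2443 + 23027)/((-2 + (1/6)*96) + 12867))/35515 = (25470/((-2 + 16) + 12867))*(1/35515) = (25470/(14 + 12867))*(1/35515) = (25470/12881)*(1/35515) = 5094/91493743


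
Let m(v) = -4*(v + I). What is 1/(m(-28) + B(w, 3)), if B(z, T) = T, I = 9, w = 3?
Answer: 1/79 ≈ 0.012658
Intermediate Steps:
m(v) = -36 - 4*v (m(v) = -4*(v + 9) = -4*(9 + v) = -36 - 4*v)
1/(m(-28) + B(w, 3)) = 1/((-36 - 4*(-28)) + 3) = 1/((-36 + 112) + 3) = 1/(76 + 3) = 1/79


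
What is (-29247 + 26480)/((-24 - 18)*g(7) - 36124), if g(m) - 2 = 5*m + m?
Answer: 2767/37972 ≈ 0.072870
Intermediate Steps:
g(m) = 2 + 6*m (g(m) = 2 + (5*m + m) = 2 + 6*m)
(-29247 + 26480)/((-24 - 18)*g(7) - 36124) = (-29247 + 26480)/((-24 - 18)*(2 + 6*7) - 36124) = -2767/(-42*(2 + 42) - 36124) = -2767/(-42*44 - 36124) = -2767/(-1848 - 36124) = -2767/(-37972) = -2767*(-1/37972) = 2767/37972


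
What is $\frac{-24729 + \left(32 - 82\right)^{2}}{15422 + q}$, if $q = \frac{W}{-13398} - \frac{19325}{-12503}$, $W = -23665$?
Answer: $- \frac{3723695247426}{2583974121713} \approx -1.4411$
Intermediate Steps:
$q = \frac{554799845}{167515194}$ ($q = - \frac{23665}{-13398} - \frac{19325}{-12503} = \left(-23665\right) \left(- \frac{1}{13398}\right) - - \frac{19325}{12503} = \frac{23665}{13398} + \frac{19325}{12503} = \frac{554799845}{167515194} \approx 3.3119$)
$\frac{-24729 + \left(32 - 82\right)^{2}}{15422 + q} = \frac{-24729 + \left(32 - 82\right)^{2}}{15422 + \frac{554799845}{167515194}} = \frac{-24729 + \left(-50\right)^{2}}{\frac{2583974121713}{167515194}} = \left(-24729 + 2500\right) \frac{167515194}{2583974121713} = \left(-22229\right) \frac{167515194}{2583974121713} = - \frac{3723695247426}{2583974121713}$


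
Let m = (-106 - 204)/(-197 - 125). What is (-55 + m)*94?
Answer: -817800/161 ≈ -5079.5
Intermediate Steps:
m = 155/161 (m = -310/(-322) = -310*(-1/322) = 155/161 ≈ 0.96273)
(-55 + m)*94 = (-55 + 155/161)*94 = -8700/161*94 = -817800/161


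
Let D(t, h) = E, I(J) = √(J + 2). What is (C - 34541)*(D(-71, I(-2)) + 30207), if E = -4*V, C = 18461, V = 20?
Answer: -484442160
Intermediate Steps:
I(J) = √(2 + J)
E = -80 (E = -4*20 = -80)
D(t, h) = -80
(C - 34541)*(D(-71, I(-2)) + 30207) = (18461 - 34541)*(-80 + 30207) = -16080*30127 = -484442160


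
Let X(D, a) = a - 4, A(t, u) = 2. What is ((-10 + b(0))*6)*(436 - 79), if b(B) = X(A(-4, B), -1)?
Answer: -32130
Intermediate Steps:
X(D, a) = -4 + a
b(B) = -5 (b(B) = -4 - 1 = -5)
((-10 + b(0))*6)*(436 - 79) = ((-10 - 5)*6)*(436 - 79) = -15*6*357 = -90*357 = -32130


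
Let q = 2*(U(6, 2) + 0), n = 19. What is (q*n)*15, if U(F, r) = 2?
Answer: 1140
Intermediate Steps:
q = 4 (q = 2*(2 + 0) = 2*2 = 4)
(q*n)*15 = (4*19)*15 = 76*15 = 1140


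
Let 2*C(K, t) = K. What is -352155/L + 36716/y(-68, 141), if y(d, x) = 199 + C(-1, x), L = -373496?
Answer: 27566363807/148277912 ≈ 185.91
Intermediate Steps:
C(K, t) = K/2
y(d, x) = 397/2 (y(d, x) = 199 + (½)*(-1) = 199 - ½ = 397/2)
-352155/L + 36716/y(-68, 141) = -352155/(-373496) + 36716/(397/2) = -352155*(-1/373496) + 36716*(2/397) = 352155/373496 + 73432/397 = 27566363807/148277912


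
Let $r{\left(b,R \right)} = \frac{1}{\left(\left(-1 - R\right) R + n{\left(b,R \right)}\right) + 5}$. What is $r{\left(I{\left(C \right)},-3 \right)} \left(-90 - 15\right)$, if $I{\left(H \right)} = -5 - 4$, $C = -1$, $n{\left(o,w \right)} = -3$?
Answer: $\frac{105}{4} \approx 26.25$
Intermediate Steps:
$I{\left(H \right)} = -9$ ($I{\left(H \right)} = -5 - 4 = -9$)
$r{\left(b,R \right)} = \frac{1}{2 + R \left(-1 - R\right)}$ ($r{\left(b,R \right)} = \frac{1}{\left(\left(-1 - R\right) R - 3\right) + 5} = \frac{1}{\left(R \left(-1 - R\right) - 3\right) + 5} = \frac{1}{\left(-3 + R \left(-1 - R\right)\right) + 5} = \frac{1}{2 + R \left(-1 - R\right)}$)
$r{\left(I{\left(C \right)},-3 \right)} \left(-90 - 15\right) = - \frac{1}{-2 - 3 + \left(-3\right)^{2}} \left(-90 - 15\right) = - \frac{1}{-2 - 3 + 9} \left(-105\right) = - \frac{1}{4} \left(-105\right) = \left(-1\right) \frac{1}{4} \left(-105\right) = \left(- \frac{1}{4}\right) \left(-105\right) = \frac{105}{4}$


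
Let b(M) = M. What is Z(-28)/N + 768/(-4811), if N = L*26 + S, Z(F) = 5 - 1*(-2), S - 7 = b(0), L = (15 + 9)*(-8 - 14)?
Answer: -10571405/66011731 ≈ -0.16014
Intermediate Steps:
L = -528 (L = 24*(-22) = -528)
S = 7 (S = 7 + 0 = 7)
Z(F) = 7 (Z(F) = 5 + 2 = 7)
N = -13721 (N = -528*26 + 7 = -13728 + 7 = -13721)
Z(-28)/N + 768/(-4811) = 7/(-13721) + 768/(-4811) = 7*(-1/13721) + 768*(-1/4811) = -7/13721 - 768/4811 = -10571405/66011731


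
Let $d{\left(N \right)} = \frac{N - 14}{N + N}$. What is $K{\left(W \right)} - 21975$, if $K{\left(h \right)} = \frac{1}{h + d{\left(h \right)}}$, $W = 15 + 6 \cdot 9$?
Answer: $- \frac{210454437}{9577} \approx -21975.0$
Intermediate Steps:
$d{\left(N \right)} = \frac{-14 + N}{2 N}$
$W = 69$ ($W = 15 + 54 = 69$)
$K{\left(h \right)} = \frac{1}{h + \frac{-14 + h}{2 h}}$
$K{\left(W \right)} - 21975 = 2 \cdot 69 \frac{1}{-14 + 69 + 2 \cdot 69^{2}} - 21975 = 2 \cdot 69 \frac{1}{-14 + 69 + 2 \cdot 4761} - 21975 = 2 \cdot 69 \frac{1}{-14 + 69 + 9522} - 21975 = 2 \cdot 69 \cdot \frac{1}{9577} - 21975 = \frac{138}{9577} - 21975 = - \frac{210454437}{9577}$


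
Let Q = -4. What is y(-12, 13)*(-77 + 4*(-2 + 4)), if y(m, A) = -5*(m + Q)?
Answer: -5520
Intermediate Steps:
y(m, A) = 20 - 5*m (y(m, A) = -5*(m - 4) = -5*(-4 + m) = 20 - 5*m)
y(-12, 13)*(-77 + 4*(-2 + 4)) = (20 - 5*(-12))*(-77 + 4*(-2 + 4)) = (20 + 60)*(-77 + 4*2) = 80*(-77 + 8) = 80*(-69) = -5520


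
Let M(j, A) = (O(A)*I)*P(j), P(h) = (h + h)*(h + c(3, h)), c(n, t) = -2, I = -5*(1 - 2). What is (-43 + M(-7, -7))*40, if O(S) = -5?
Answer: -127720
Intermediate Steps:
I = 5 (I = -5*(-1) = 5)
P(h) = 2*h*(-2 + h) (P(h) = (h + h)*(h - 2) = (2*h)*(-2 + h) = 2*h*(-2 + h))
M(j, A) = -50*j*(-2 + j) (M(j, A) = (-5*5)*(2*j*(-2 + j)) = -50*j*(-2 + j))
(-43 + M(-7, -7))*40 = (-43 + 50*(-7)*(2 - 1*(-7)))*40 = (-43 + 50*(-7)*(2 + 7))*40 = (-43 + 50*(-7)*9)*40 = (-43 - 3150)*40 = -3193*40 = -127720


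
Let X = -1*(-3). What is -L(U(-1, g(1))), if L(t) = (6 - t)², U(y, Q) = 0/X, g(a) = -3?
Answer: -36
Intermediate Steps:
X = 3
U(y, Q) = 0 (U(y, Q) = 0/3 = 0*(⅓) = 0)
-L(U(-1, g(1))) = -(-6 + 0)² = -1*(-6)² = -1*36 = -36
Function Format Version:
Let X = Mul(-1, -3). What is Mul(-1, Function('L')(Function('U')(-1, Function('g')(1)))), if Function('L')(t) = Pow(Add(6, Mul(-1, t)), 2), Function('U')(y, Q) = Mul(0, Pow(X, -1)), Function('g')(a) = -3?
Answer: -36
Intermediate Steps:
X = 3
Function('U')(y, Q) = 0 (Function('U')(y, Q) = Mul(0, Pow(3, -1)) = Mul(0, Rational(1, 3)) = 0)
Mul(-1, Function('L')(Function('U')(-1, Function('g')(1)))) = Mul(-1, Pow(Add(-6, 0), 2)) = Mul(-1, Pow(-6, 2)) = Mul(-1, 36) = -36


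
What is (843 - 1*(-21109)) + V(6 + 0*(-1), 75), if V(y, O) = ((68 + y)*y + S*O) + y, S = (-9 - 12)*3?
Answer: 17677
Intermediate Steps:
S = -63 (S = -21*3 = -63)
V(y, O) = y - 63*O + y*(68 + y) (V(y, O) = ((68 + y)*y - 63*O) + y = (y*(68 + y) - 63*O) + y = (-63*O + y*(68 + y)) + y = y - 63*O + y*(68 + y))
(843 - 1*(-21109)) + V(6 + 0*(-1), 75) = (843 - 1*(-21109)) + ((6 + 0*(-1))² - 63*75 + 69*(6 + 0*(-1))) = (843 + 21109) + ((6 + 0)² - 4725 + 69*(6 + 0)) = 21952 + (6² - 4725 + 69*6) = 21952 + (36 - 4725 + 414) = 21952 - 4275 = 17677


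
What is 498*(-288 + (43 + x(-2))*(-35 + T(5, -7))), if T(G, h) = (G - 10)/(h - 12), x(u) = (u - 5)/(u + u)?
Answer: -17433486/19 ≈ -9.1755e+5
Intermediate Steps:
x(u) = (-5 + u)/(2*u) (x(u) = (-5 + u)/((2*u)) = (-5 + u)*(1/(2*u)) = (-5 + u)/(2*u))
T(G, h) = (-10 + G)/(-12 + h)
498*(-288 + (43 + x(-2))*(-35 + T(5, -7))) = 498*(-288 + (43 + (1/2)*(-5 - 2)/(-2))*(-35 + (-10 + 5)/(-12 - 7))) = 498*(-288 + (43 + (1/2)*(-1/2)*(-7))*(-35 - 5/(-19))) = 498*(-288 + (43 + 7/4)*(-35 - 1/19*(-5))) = 498*(-288 + 179*(-35 + 5/19)/4) = 498*(-288 + (179/4)*(-660/19)) = 498*(-288 - 29535/19) = 498*(-35007/19) = -17433486/19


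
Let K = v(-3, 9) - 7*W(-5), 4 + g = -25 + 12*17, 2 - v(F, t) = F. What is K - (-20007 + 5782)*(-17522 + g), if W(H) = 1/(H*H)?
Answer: -6169026757/25 ≈ -2.4676e+8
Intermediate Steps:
v(F, t) = 2 - F
g = 175 (g = -4 + (-25 + 12*17) = -4 + (-25 + 204) = -4 + 179 = 175)
W(H) = H⁻² (W(H) = 1/(H²) = H⁻²)
K = 118/25 (K = (2 - 1*(-3)) - 7/(-5)² = (2 + 3) - 7*1/25 = 5 - 7/25 = 118/25 ≈ 4.7200)
K - (-20007 + 5782)*(-17522 + g) = 118/25 - (-20007 + 5782)*(-17522 + 175) = 118/25 - (-14225)*(-17347) = 118/25 - 1*246761075 = 118/25 - 246761075 = -6169026757/25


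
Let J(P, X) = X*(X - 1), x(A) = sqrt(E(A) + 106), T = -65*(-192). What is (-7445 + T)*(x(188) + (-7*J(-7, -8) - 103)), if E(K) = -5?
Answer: -3056245 + 5035*sqrt(101) ≈ -3.0056e+6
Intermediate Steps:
T = 12480
x(A) = sqrt(101) (x(A) = sqrt(-5 + 106) = sqrt(101))
J(P, X) = X*(-1 + X)
(-7445 + T)*(x(188) + (-7*J(-7, -8) - 103)) = (-7445 + 12480)*(sqrt(101) + (-(-56)*(-1 - 8) - 103)) = 5035*(sqrt(101) + (-(-56)*(-9) - 103)) = 5035*(sqrt(101) + (-7*72 - 103)) = 5035*(sqrt(101) + (-504 - 103)) = 5035*(sqrt(101) - 607) = 5035*(-607 + sqrt(101)) = -3056245 + 5035*sqrt(101)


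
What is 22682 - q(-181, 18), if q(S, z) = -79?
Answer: 22761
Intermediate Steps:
22682 - q(-181, 18) = 22682 - 1*(-79) = 22682 + 79 = 22761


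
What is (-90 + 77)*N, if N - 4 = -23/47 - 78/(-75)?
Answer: -69511/1175 ≈ -59.158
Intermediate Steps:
N = 5347/1175 (N = 4 + (-23/47 - 78/(-75)) = 4 + (-23*1/47 - 78*(-1/75)) = 4 + (-23/47 + 26/25) = 4 + 647/1175 = 5347/1175 ≈ 4.5506)
(-90 + 77)*N = (-90 + 77)*(5347/1175) = -13*5347/1175 = -69511/1175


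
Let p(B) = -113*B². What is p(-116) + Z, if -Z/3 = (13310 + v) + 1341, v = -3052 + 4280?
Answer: -1568165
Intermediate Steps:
v = 1228
Z = -47637 (Z = -3*((13310 + 1228) + 1341) = -3*(14538 + 1341) = -3*15879 = -47637)
p(-116) + Z = -113*(-116)² - 47637 = -113*13456 - 47637 = -1520528 - 47637 = -1568165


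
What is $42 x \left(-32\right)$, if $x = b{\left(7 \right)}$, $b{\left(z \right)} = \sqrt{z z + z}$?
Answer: $- 2688 \sqrt{14} \approx -10058.0$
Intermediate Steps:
$b{\left(z \right)} = \sqrt{z + z^{2}}$ ($b{\left(z \right)} = \sqrt{z^{2} + z} = \sqrt{z + z^{2}}$)
$x = 2 \sqrt{14}$ ($x = \sqrt{7 \left(1 + 7\right)} = \sqrt{7 \cdot 8} = \sqrt{56} = 2 \sqrt{14} \approx 7.4833$)
$42 x \left(-32\right) = 42 \cdot 2 \sqrt{14} \left(-32\right) = 84 \sqrt{14} \left(-32\right) = - 2688 \sqrt{14}$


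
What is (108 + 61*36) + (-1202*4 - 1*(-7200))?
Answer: 4696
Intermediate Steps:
(108 + 61*36) + (-1202*4 - 1*(-7200)) = (108 + 2196) + (-4808 + 7200) = 2304 + 2392 = 4696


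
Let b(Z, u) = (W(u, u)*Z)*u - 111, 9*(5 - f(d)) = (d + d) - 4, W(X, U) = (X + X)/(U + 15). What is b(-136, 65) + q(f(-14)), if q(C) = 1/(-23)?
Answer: -332949/23 ≈ -14476.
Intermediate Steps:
W(X, U) = 2*X/(15 + U) (W(X, U) = (2*X)/(15 + U) = 2*X/(15 + U))
f(d) = 49/9 - 2*d/9 (f(d) = 5 - ((d + d) - 4)/9 = 5 - (2*d - 4)/9 = 5 - (-4 + 2*d)/9 = 5 + (4/9 - 2*d/9) = 49/9 - 2*d/9)
b(Z, u) = -111 + 2*Z*u²/(15 + u) (b(Z, u) = ((2*u/(15 + u))*Z)*u - 111 = (2*Z*u/(15 + u))*u - 111 = 2*Z*u²/(15 + u) - 111 = -111 + 2*Z*u²/(15 + u))
q(C) = -1/23
b(-136, 65) + q(f(-14)) = (-1665 - 111*65 + 2*(-136)*65²)/(15 + 65) - 1/23 = (-1665 - 7215 + 2*(-136)*4225)/80 - 1/23 = (-1665 - 7215 - 1149200)/80 - 1/23 = (1/80)*(-1158080) - 1/23 = -14476 - 1/23 = -332949/23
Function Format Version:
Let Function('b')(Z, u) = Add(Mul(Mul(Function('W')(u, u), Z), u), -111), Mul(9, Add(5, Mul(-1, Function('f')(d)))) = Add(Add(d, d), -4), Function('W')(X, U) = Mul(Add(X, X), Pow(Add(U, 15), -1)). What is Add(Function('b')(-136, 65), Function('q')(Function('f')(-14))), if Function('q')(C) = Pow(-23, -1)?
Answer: Rational(-332949, 23) ≈ -14476.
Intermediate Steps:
Function('W')(X, U) = Mul(2, X, Pow(Add(15, U), -1)) (Function('W')(X, U) = Mul(Mul(2, X), Pow(Add(15, U), -1)) = Mul(2, X, Pow(Add(15, U), -1)))
Function('f')(d) = Add(Rational(49, 9), Mul(Rational(-2, 9), d)) (Function('f')(d) = Add(5, Mul(Rational(-1, 9), Add(Add(d, d), -4))) = Add(5, Mul(Rational(-1, 9), Add(Mul(2, d), -4))) = Add(5, Mul(Rational(-1, 9), Add(-4, Mul(2, d)))) = Add(5, Add(Rational(4, 9), Mul(Rational(-2, 9), d))) = Add(Rational(49, 9), Mul(Rational(-2, 9), d)))
Function('b')(Z, u) = Add(-111, Mul(2, Z, Pow(u, 2), Pow(Add(15, u), -1))) (Function('b')(Z, u) = Add(Mul(Mul(Mul(2, u, Pow(Add(15, u), -1)), Z), u), -111) = Add(Mul(Mul(2, Z, u, Pow(Add(15, u), -1)), u), -111) = Add(Mul(2, Z, Pow(u, 2), Pow(Add(15, u), -1)), -111) = Add(-111, Mul(2, Z, Pow(u, 2), Pow(Add(15, u), -1))))
Function('q')(C) = Rational(-1, 23)
Add(Function('b')(-136, 65), Function('q')(Function('f')(-14))) = Add(Mul(Pow(Add(15, 65), -1), Add(-1665, Mul(-111, 65), Mul(2, -136, Pow(65, 2)))), Rational(-1, 23)) = Add(Mul(Pow(80, -1), Add(-1665, -7215, Mul(2, -136, 4225))), Rational(-1, 23)) = Add(Mul(Rational(1, 80), Add(-1665, -7215, -1149200)), Rational(-1, 23)) = Add(Mul(Rational(1, 80), -1158080), Rational(-1, 23)) = Add(-14476, Rational(-1, 23)) = Rational(-332949, 23)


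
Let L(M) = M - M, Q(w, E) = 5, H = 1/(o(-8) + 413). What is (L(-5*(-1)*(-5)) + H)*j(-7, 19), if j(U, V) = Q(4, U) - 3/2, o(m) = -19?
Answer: 7/788 ≈ 0.0088833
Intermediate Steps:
H = 1/394 (H = 1/(-19 + 413) = 1/394 ≈ 0.0025381)
L(M) = 0
j(U, V) = 7/2 (j(U, V) = 5 - 3/2 = 7/2)
(L(-5*(-1)*(-5)) + H)*j(-7, 19) = (0 + 1/394)*(7/2) = (1/394)*(7/2) = 7/788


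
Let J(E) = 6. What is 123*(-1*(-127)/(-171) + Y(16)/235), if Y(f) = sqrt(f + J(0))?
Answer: -5207/57 + 123*sqrt(22)/235 ≈ -88.896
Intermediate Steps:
Y(f) = sqrt(6 + f) (Y(f) = sqrt(f + 6) = sqrt(6 + f))
123*(-1*(-127)/(-171) + Y(16)/235) = 123*(-1*(-127)/(-171) + sqrt(6 + 16)/235) = 123*(127*(-1/171) + sqrt(22)*(1/235)) = 123*(-127/171 + sqrt(22)/235) = -5207/57 + 123*sqrt(22)/235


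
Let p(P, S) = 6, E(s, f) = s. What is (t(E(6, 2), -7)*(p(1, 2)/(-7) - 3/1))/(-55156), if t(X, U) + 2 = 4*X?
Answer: 297/193046 ≈ 0.0015385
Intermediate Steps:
t(X, U) = -2 + 4*X
(t(E(6, 2), -7)*(p(1, 2)/(-7) - 3/1))/(-55156) = ((-2 + 4*6)*(6/(-7) - 3/1))/(-55156) = ((-2 + 24)*(6*(-⅐) - 3*1))*(-1/55156) = (22*(-6/7 - 3))*(-1/55156) = (22*(-27/7))*(-1/55156) = -594/7*(-1/55156) = 297/193046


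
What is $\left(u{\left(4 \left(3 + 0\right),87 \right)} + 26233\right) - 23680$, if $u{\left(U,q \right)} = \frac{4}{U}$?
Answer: $\frac{7660}{3} \approx 2553.3$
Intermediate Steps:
$\left(u{\left(4 \left(3 + 0\right),87 \right)} + 26233\right) - 23680 = \left(\frac{4}{4 \left(3 + 0\right)} + 26233\right) - 23680 = \left(\frac{4}{4 \cdot 3} + 26233\right) - 23680 = \left(\frac{4}{12} + 26233\right) - 23680 = \left(4 \cdot \frac{1}{12} + 26233\right) - 23680 = \left(\frac{1}{3} + 26233\right) - 23680 = \frac{78700}{3} - 23680 = \frac{7660}{3}$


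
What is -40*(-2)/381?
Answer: 80/381 ≈ 0.20997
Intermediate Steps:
-40*(-2)/381 = 80*(1/381) = 80/381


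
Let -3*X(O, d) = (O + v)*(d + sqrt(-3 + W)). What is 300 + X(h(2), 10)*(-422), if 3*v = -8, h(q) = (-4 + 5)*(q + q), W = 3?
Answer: 19580/9 ≈ 2175.6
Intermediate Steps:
h(q) = 2*q (h(q) = 1*(2*q) = 2*q)
v = -8/3 (v = (1/3)*(-8) = -8/3 ≈ -2.6667)
X(O, d) = -d*(-8/3 + O)/3 (X(O, d) = -(O - 8/3)*(d + sqrt(-3 + 3))/3 = -(-8/3 + O)*(d + sqrt(0))/3 = -(-8/3 + O)*(d + 0)/3 = -(-8/3 + O)*d/3 = -d*(-8/3 + O)/3)
300 + X(h(2), 10)*(-422) = 300 + ((1/9)*10*(8 - 6*2))*(-422) = 300 + ((1/9)*10*(8 - 3*4))*(-422) = 300 + ((1/9)*10*(8 - 12))*(-422) = 300 + ((1/9)*10*(-4))*(-422) = 300 - 40/9*(-422) = 300 + 16880/9 = 19580/9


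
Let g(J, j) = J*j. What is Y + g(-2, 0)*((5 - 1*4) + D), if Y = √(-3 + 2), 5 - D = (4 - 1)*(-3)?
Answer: I ≈ 1.0*I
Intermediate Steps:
D = 14 (D = 5 - (4 - 1)*(-3) = 5 - 3*(-3) = 5 - 1*(-9) = 5 + 9 = 14)
Y = I (Y = √(-1) = I ≈ 1.0*I)
Y + g(-2, 0)*((5 - 1*4) + D) = I + (-2*0)*((5 - 1*4) + 14) = I + 0*((5 - 4) + 14) = I + 0*(1 + 14) = I + 0*15 = I + 0 = I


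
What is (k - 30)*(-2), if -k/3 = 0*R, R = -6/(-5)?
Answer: 60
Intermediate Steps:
R = 6/5 (R = -6*(-⅕) = 6/5 ≈ 1.2000)
k = 0 (k = -0*6/5 = -3*0 = 0)
(k - 30)*(-2) = (0 - 30)*(-2) = -30*(-2) = 60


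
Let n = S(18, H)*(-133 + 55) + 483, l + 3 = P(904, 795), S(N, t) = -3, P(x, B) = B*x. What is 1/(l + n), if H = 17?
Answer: 1/719394 ≈ 1.3901e-6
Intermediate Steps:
l = 718677 (l = -3 + 795*904 = -3 + 718680 = 718677)
n = 717 (n = -3*(-133 + 55) + 483 = -3*(-78) + 483 = 234 + 483 = 717)
1/(l + n) = 1/(718677 + 717) = 1/719394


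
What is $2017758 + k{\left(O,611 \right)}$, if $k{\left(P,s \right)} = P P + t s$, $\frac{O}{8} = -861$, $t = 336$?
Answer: $49667598$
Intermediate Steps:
$O = -6888$ ($O = 8 \left(-861\right) = -6888$)
$k{\left(P,s \right)} = P^{2} + 336 s$ ($k{\left(P,s \right)} = P P + 336 s = P^{2} + 336 s$)
$2017758 + k{\left(O,611 \right)} = 2017758 + \left(\left(-6888\right)^{2} + 336 \cdot 611\right) = 2017758 + \left(47444544 + 205296\right) = 2017758 + 47649840 = 49667598$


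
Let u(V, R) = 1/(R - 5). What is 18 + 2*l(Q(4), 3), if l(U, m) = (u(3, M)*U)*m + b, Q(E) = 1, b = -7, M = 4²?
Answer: 50/11 ≈ 4.5455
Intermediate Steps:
M = 16
u(V, R) = 1/(-5 + R)
l(U, m) = -7 + U*m/11 (l(U, m) = (U/(-5 + 16))*m - 7 = (U/11)*m - 7 = U*m/11 - 7 = -7 + U*m/11)
18 + 2*l(Q(4), 3) = 18 + 2*(-7 + (1/11)*1*3) = 18 + 2*(-7 + 3/11) = 18 + 2*(-74/11) = 18 - 148/11 = 50/11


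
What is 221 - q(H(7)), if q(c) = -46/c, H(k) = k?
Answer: 1593/7 ≈ 227.57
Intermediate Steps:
221 - q(H(7)) = 221 - (-46)/7 = 221 - 1*(-46/7) = 221 + 46/7 = 1593/7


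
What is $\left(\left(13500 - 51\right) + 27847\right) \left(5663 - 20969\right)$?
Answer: $-632076576$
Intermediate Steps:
$\left(\left(13500 - 51\right) + 27847\right) \left(5663 - 20969\right) = \left(\left(13500 - 51\right) + 27847\right) \left(-15306\right) = \left(13449 + 27847\right) \left(-15306\right) = 41296 \left(-15306\right) = -632076576$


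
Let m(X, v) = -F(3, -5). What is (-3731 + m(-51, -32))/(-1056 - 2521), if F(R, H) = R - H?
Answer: 3739/3577 ≈ 1.0453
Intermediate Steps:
m(X, v) = -8 (m(X, v) = -(3 - 1*(-5)) = -(3 + 5) = -1*8 = -8)
(-3731 + m(-51, -32))/(-1056 - 2521) = (-3731 - 8)/(-1056 - 2521) = -3739/(-3577) = -3739*(-1/3577) = 3739/3577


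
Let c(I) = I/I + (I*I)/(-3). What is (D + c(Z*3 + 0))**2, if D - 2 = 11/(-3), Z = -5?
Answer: 51529/9 ≈ 5725.4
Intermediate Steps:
c(I) = 1 - I**2/3 (c(I) = 1 + I**2*(-1/3) = 1 - I**2/3)
D = -5/3 (D = 2 + 11/(-3) = 2 + 11*(-1/3) = 2 - 11/3 = -5/3 ≈ -1.6667)
(D + c(Z*3 + 0))**2 = (-5/3 + (1 - (-5*3 + 0)**2/3))**2 = (-5/3 + (1 - (-15 + 0)**2/3))**2 = (-5/3 + (1 - 1/3*(-15)**2))**2 = (-5/3 + (1 - 1/3*225))**2 = (-5/3 + (1 - 75))**2 = (-5/3 - 74)**2 = (-227/3)**2 = 51529/9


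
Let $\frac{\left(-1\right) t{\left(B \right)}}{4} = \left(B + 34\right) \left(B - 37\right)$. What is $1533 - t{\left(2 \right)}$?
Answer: $-3507$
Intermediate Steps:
$t{\left(B \right)} = - 4 \left(-37 + B\right) \left(34 + B\right)$ ($t{\left(B \right)} = - 4 \left(B + 34\right) \left(B - 37\right) = - 4 \left(34 + B\right) \left(-37 + B\right) = - 4 \left(-37 + B\right) \left(34 + B\right)$)
$1533 - t{\left(2 \right)} = 1533 - \left(5032 - 4 \cdot 2^{2} + 12 \cdot 2\right) = 1533 - \left(5032 - 16 + 24\right) = 1533 - 5040 = -3507$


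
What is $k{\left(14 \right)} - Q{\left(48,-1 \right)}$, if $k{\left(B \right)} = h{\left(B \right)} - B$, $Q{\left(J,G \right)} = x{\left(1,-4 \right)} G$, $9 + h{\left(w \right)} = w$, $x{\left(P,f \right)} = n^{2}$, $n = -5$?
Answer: $16$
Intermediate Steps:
$x{\left(P,f \right)} = 25$ ($x{\left(P,f \right)} = \left(-5\right)^{2} = 25$)
$h{\left(w \right)} = -9 + w$
$Q{\left(J,G \right)} = 25 G$
$k{\left(B \right)} = -9$ ($k{\left(B \right)} = \left(-9 + B\right) - B = -9$)
$k{\left(14 \right)} - Q{\left(48,-1 \right)} = -9 - 25 \left(-1\right) = -9 - -25 = -9 + 25 = 16$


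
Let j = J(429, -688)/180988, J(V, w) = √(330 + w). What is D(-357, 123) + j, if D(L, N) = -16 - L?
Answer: 341 + I*√358/180988 ≈ 341.0 + 0.00010454*I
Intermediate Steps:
j = I*√358/180988 (j = √(330 - 688)/180988 = √(-358)*(1/180988) = (I*√358)*(1/180988) = I*√358/180988 ≈ 0.00010454*I)
D(-357, 123) + j = (-16 - 1*(-357)) + I*√358/180988 = (-16 + 357) + I*√358/180988 = 341 + I*√358/180988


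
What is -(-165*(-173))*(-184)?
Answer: 5252280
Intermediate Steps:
-(-165*(-173))*(-184) = -28545*(-184) = -1*(-5252280) = 5252280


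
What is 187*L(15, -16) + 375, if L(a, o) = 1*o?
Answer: -2617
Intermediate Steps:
L(a, o) = o
187*L(15, -16) + 375 = 187*(-16) + 375 = -2992 + 375 = -2617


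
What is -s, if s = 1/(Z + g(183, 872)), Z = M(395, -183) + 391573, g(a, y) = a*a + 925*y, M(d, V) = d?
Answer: -1/1232057 ≈ -8.1165e-7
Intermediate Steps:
g(a, y) = a² + 925*y
Z = 391968 (Z = 395 + 391573 = 391968)
s = 1/1232057 (s = 1/(391968 + (183² + 925*872)) = 1/(391968 + (33489 + 806600)) = 1/(391968 + 840089) = 1/1232057 ≈ 8.1165e-7)
-s = -1*1/1232057 = -1/1232057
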